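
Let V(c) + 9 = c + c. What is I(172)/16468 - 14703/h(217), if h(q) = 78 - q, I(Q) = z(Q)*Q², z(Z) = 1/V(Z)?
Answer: 20279332129/191708105 ≈ 105.78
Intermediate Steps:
V(c) = -9 + 2*c (V(c) = -9 + (c + c) = -9 + 2*c)
z(Z) = 1/(-9 + 2*Z)
I(Q) = Q²/(-9 + 2*Q)
I(172)/16468 - 14703/h(217) = (172²/(-9 + 2*172))/16468 - 14703/(78 - 1*217) = (29584/(-9 + 344))*(1/16468) - 14703/(78 - 217) = (29584/335)*(1/16468) - 14703/(-139) = (29584*(1/335))*(1/16468) - 14703*(-1/139) = (29584/335)*(1/16468) + 14703/139 = 7396/1379195 + 14703/139 = 20279332129/191708105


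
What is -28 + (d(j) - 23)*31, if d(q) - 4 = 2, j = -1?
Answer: -555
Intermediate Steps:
d(q) = 6 (d(q) = 4 + 2 = 6)
-28 + (d(j) - 23)*31 = -28 + (6 - 23)*31 = -28 - 17*31 = -28 - 527 = -555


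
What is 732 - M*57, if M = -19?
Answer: 1815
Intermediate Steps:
732 - M*57 = 732 - (-19)*57 = 732 - 1*(-1083) = 732 + 1083 = 1815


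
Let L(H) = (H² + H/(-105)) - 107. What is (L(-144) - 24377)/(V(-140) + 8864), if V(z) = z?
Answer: -32783/76335 ≈ -0.42946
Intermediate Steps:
L(H) = -107 + H² - H/105 (L(H) = (H² - H/105) - 107 = -107 + H² - H/105)
(L(-144) - 24377)/(V(-140) + 8864) = ((-107 + (-144)² - 1/105*(-144)) - 24377)/(-140 + 8864) = ((-107 + 20736 + 48/35) - 24377)/8724 = (722063/35 - 24377)*(1/8724) = -131132/35*1/8724 = -32783/76335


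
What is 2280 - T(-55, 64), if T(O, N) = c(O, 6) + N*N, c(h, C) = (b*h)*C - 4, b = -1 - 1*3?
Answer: -3132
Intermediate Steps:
b = -4 (b = -1 - 3 = -4)
c(h, C) = -4 - 4*C*h (c(h, C) = (-4*h)*C - 4 = -4*C*h - 4 = -4 - 4*C*h)
T(O, N) = -4 + N**2 - 24*O (T(O, N) = (-4 - 4*6*O) + N*N = (-4 - 24*O) + N**2 = -4 + N**2 - 24*O)
2280 - T(-55, 64) = 2280 - (-4 + 64**2 - 24*(-55)) = 2280 - (-4 + 4096 + 1320) = 2280 - 1*5412 = 2280 - 5412 = -3132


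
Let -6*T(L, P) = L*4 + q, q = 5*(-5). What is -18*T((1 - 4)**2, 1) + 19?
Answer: 52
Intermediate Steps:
q = -25
T(L, P) = 25/6 - 2*L/3 (T(L, P) = -(L*4 - 25)/6 = -(4*L - 25)/6 = -(-25 + 4*L)/6 = 25/6 - 2*L/3)
-18*T((1 - 4)**2, 1) + 19 = -18*(25/6 - 2*(1 - 4)**2/3) + 19 = -18*(25/6 - 2/3*(-3)**2) + 19 = -18*(25/6 - 2/3*9) + 19 = -18*(25/6 - 6) + 19 = -18*(-11/6) + 19 = 33 + 19 = 52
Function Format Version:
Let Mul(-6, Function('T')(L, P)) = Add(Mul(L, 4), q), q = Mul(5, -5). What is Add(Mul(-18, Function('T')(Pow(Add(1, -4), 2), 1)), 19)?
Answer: 52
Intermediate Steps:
q = -25
Function('T')(L, P) = Add(Rational(25, 6), Mul(Rational(-2, 3), L)) (Function('T')(L, P) = Mul(Rational(-1, 6), Add(Mul(L, 4), -25)) = Mul(Rational(-1, 6), Add(Mul(4, L), -25)) = Mul(Rational(-1, 6), Add(-25, Mul(4, L))) = Add(Rational(25, 6), Mul(Rational(-2, 3), L)))
Add(Mul(-18, Function('T')(Pow(Add(1, -4), 2), 1)), 19) = Add(Mul(-18, Add(Rational(25, 6), Mul(Rational(-2, 3), Pow(Add(1, -4), 2)))), 19) = Add(Mul(-18, Add(Rational(25, 6), Mul(Rational(-2, 3), Pow(-3, 2)))), 19) = Add(Mul(-18, Add(Rational(25, 6), Mul(Rational(-2, 3), 9))), 19) = Add(Mul(-18, Add(Rational(25, 6), -6)), 19) = Add(Mul(-18, Rational(-11, 6)), 19) = Add(33, 19) = 52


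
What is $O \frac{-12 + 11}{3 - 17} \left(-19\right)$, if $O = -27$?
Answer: $\frac{513}{14} \approx 36.643$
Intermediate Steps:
$O \frac{-12 + 11}{3 - 17} \left(-19\right) = - 27 \frac{-12 + 11}{3 - 17} \left(-19\right) = - 27 \left(- \frac{1}{-14}\right) \left(-19\right) = - 27 \left(\left(-1\right) \left(- \frac{1}{14}\right)\right) \left(-19\right) = \left(-27\right) \frac{1}{14} \left(-19\right) = \left(- \frac{27}{14}\right) \left(-19\right) = \frac{513}{14}$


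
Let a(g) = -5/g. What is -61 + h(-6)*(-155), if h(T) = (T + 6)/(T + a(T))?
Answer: -61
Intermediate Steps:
h(T) = (6 + T)/(T - 5/T) (h(T) = (T + 6)/(T - 5/T) = (6 + T)/(T - 5/T))
-61 + h(-6)*(-155) = -61 - 6*(6 - 6)/(-5 + (-6)²)*(-155) = -61 - 6*0/(-5 + 36)*(-155) = -61 - 6*0/31*(-155) = -61 - 6*1/31*0*(-155) = -61 + 0*(-155) = -61 + 0 = -61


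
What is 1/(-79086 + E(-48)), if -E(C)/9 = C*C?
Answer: -1/99822 ≈ -1.0018e-5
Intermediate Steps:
E(C) = -9*C**2 (E(C) = -9*C*C = -9*C**2)
1/(-79086 + E(-48)) = 1/(-79086 - 9*(-48)**2) = 1/(-79086 - 9*2304) = 1/(-79086 - 20736) = 1/(-99822) = -1/99822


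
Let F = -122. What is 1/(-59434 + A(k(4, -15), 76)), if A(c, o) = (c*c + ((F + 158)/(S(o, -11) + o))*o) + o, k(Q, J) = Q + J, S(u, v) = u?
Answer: -1/59219 ≈ -1.6886e-5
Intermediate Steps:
k(Q, J) = J + Q
A(c, o) = 18 + o + c² (A(c, o) = (c*c + ((-122 + 158)/(o + o))*o) + o = (c² + (36/((2*o)))*o) + o = (c² + (36*(1/(2*o)))*o) + o = (c² + (18/o)*o) + o = (c² + 18) + o = (18 + c²) + o = 18 + o + c²)
1/(-59434 + A(k(4, -15), 76)) = 1/(-59434 + (18 + 76 + (-15 + 4)²)) = 1/(-59434 + (18 + 76 + (-11)²)) = 1/(-59434 + (18 + 76 + 121)) = 1/(-59434 + 215) = 1/(-59219) = -1/59219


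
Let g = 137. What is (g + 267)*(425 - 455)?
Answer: -12120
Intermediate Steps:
(g + 267)*(425 - 455) = (137 + 267)*(425 - 455) = 404*(-30) = -12120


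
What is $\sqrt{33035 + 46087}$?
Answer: $\sqrt{79122} \approx 281.29$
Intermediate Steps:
$\sqrt{33035 + 46087} = \sqrt{79122}$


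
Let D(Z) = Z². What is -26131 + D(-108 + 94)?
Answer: -25935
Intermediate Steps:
-26131 + D(-108 + 94) = -26131 + (-108 + 94)² = -26131 + (-14)² = -26131 + 196 = -25935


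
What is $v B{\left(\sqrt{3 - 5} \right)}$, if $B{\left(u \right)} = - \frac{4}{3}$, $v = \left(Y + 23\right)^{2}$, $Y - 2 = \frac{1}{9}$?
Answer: $- \frac{204304}{243} \approx -840.76$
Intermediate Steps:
$Y = \frac{19}{9}$ ($Y = 2 + \frac{1}{9} = \frac{19}{9} \approx 2.1111$)
$v = \frac{51076}{81}$ ($v = \left(\frac{19}{9} + 23\right)^{2} = \left(\frac{226}{9}\right)^{2} = \frac{51076}{81} \approx 630.57$)
$B{\left(u \right)} = - \frac{4}{3}$ ($B{\left(u \right)} = \left(-4\right) \frac{1}{3} = - \frac{4}{3}$)
$v B{\left(\sqrt{3 - 5} \right)} = \frac{51076}{81} \left(- \frac{4}{3}\right) = - \frac{204304}{243}$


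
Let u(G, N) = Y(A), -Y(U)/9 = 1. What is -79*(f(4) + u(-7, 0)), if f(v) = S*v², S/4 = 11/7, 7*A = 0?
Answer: -50639/7 ≈ -7234.1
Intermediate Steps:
A = 0 (A = (⅐)*0 = 0)
Y(U) = -9 (Y(U) = -9*1 = -9)
S = 44/7 (S = 4*(11/7) = 44/7 ≈ 6.2857)
u(G, N) = -9
f(v) = 44*v²/7
-79*(f(4) + u(-7, 0)) = -79*((44/7)*4² - 9) = -79*((44/7)*16 - 9) = -79*(704/7 - 9) = -79*641/7 = -50639/7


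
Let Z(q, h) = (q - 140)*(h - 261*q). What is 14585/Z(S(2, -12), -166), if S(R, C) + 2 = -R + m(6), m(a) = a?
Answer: 14585/94944 ≈ 0.15362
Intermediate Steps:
S(R, C) = 4 - R (S(R, C) = -2 + (-R + 6) = -2 + (6 - R) = 4 - R)
Z(q, h) = (-140 + q)*(h - 261*q)
14585/Z(S(2, -12), -166) = 14585/(-261*(4 - 1*2)**2 - 140*(-166) + 36540*(4 - 1*2) - 166*(4 - 1*2)) = 14585/(-261*(4 - 2)**2 + 23240 + 36540*(4 - 2) - 166*(4 - 2)) = 14585/(-261*2**2 + 23240 + 36540*2 - 166*2) = 14585/(-261*4 + 23240 + 73080 - 332) = 14585/(-1044 + 23240 + 73080 - 332) = 14585/94944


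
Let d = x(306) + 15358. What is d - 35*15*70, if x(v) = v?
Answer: -21086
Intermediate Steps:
d = 15664 (d = 306 + 15358 = 15664)
d - 35*15*70 = 15664 - 35*15*70 = 15664 - 525*70 = 15664 - 1*36750 = 15664 - 36750 = -21086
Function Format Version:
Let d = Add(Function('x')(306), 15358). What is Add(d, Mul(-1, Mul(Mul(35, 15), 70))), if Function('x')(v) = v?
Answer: -21086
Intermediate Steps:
d = 15664 (d = Add(306, 15358) = 15664)
Add(d, Mul(-1, Mul(Mul(35, 15), 70))) = Add(15664, Mul(-1, Mul(Mul(35, 15), 70))) = Add(15664, Mul(-1, Mul(525, 70))) = Add(15664, Mul(-1, 36750)) = Add(15664, -36750) = -21086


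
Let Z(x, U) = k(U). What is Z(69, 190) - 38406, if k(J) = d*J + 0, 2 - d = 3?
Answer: -38596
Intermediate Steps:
d = -1 (d = 2 - 1*3 = 2 - 3 = -1)
k(J) = -J (k(J) = -J + 0 = -J)
Z(x, U) = -U
Z(69, 190) - 38406 = -1*190 - 38406 = -190 - 38406 = -38596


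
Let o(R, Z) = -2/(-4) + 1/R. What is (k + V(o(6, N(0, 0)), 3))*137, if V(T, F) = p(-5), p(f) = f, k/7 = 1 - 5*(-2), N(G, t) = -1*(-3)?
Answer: 9864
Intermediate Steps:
N(G, t) = 3
o(R, Z) = 1/2 + 1/R (o(R, Z) = -2*(-1/4) + 1/R = 1/2 + 1/R)
k = 77 (k = 7*(1 - 5*(-2)) = 7*(1 + 10) = 7*11 = 77)
V(T, F) = -5
(k + V(o(6, N(0, 0)), 3))*137 = (77 - 5)*137 = 72*137 = 9864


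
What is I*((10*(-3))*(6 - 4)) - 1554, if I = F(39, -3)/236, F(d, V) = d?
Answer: -92271/59 ≈ -1563.9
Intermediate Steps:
I = 39/236 ≈ 0.16525
I*((10*(-3))*(6 - 4)) - 1554 = 39*((10*(-3))*(6 - 4))/236 - 1554 = 39*(-30*2)/236 - 1554 = (39/236)*(-60) - 1554 = -585/59 - 1554 = -92271/59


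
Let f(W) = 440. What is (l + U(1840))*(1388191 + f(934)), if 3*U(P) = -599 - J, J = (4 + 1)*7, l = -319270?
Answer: -443641683388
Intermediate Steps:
J = 35 (J = 5*7 = 35)
U(P) = -634/3 (U(P) = (-599 - 1*35)/3 = (-599 - 35)/3 = (⅓)*(-634) = -634/3)
(l + U(1840))*(1388191 + f(934)) = (-319270 - 634/3)*(1388191 + 440) = -958444/3*1388631 = -443641683388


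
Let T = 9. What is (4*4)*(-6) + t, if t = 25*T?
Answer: 129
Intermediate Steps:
t = 225 (t = 25*9 = 225)
(4*4)*(-6) + t = (4*4)*(-6) + 225 = 16*(-6) + 225 = -96 + 225 = 129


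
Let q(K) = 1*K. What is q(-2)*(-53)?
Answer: 106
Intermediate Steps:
q(K) = K
q(-2)*(-53) = -2*(-53) = 106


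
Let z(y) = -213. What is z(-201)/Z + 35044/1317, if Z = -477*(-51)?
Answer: 94692763/3559851 ≈ 26.600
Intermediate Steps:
Z = 24327
z(-201)/Z + 35044/1317 = -213/24327 + 35044/1317 = -213*1/24327 + 35044*(1/1317) = -71/8109 + 35044/1317 = 94692763/3559851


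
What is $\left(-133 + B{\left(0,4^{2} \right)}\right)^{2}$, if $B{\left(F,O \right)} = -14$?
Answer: $21609$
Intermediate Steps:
$\left(-133 + B{\left(0,4^{2} \right)}\right)^{2} = \left(-133 - 14\right)^{2} = \left(-147\right)^{2} = 21609$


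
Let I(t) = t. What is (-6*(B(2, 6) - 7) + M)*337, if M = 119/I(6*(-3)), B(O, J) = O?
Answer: 141877/18 ≈ 7882.1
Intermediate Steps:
M = -119/18 (M = 119/((6*(-3))) = 119/(-18) = 119*(-1/18) = -119/18 ≈ -6.6111)
(-6*(B(2, 6) - 7) + M)*337 = (-6*(2 - 7) - 119/18)*337 = (-6*(-5) - 119/18)*337 = (30 - 119/18)*337 = (421/18)*337 = 141877/18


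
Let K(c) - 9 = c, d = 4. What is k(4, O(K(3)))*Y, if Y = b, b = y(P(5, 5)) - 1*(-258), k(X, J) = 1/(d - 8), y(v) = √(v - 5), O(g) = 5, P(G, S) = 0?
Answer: -129/2 - I*√5/4 ≈ -64.5 - 0.55902*I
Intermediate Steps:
K(c) = 9 + c
y(v) = √(-5 + v)
k(X, J) = -¼ (k(X, J) = 1/(4 - 8) = 1/(-4) = -¼)
b = 258 + I*√5 (b = √(-5 + 0) - 1*(-258) = √(-5) + 258 = I*√5 + 258 = 258 + I*√5 ≈ 258.0 + 2.2361*I)
Y = 258 + I*√5 ≈ 258.0 + 2.2361*I
k(4, O(K(3)))*Y = -(258 + I*√5)/4 = -129/2 - I*√5/4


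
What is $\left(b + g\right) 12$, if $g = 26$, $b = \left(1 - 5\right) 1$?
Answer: $264$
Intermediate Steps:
$b = -4$ ($b = \left(-4\right) 1 = -4$)
$\left(b + g\right) 12 = \left(-4 + 26\right) 12 = 22 \cdot 12 = 264$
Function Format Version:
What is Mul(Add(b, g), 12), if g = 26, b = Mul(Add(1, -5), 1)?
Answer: 264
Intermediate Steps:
b = -4 (b = Mul(-4, 1) = -4)
Mul(Add(b, g), 12) = Mul(Add(-4, 26), 12) = Mul(22, 12) = 264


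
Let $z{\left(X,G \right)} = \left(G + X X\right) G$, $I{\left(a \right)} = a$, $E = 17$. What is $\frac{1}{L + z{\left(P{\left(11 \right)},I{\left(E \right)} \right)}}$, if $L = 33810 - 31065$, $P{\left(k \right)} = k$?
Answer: $\frac{1}{5091} \approx 0.00019643$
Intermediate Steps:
$L = 2745$
$z{\left(X,G \right)} = G \left(G + X^{2}\right)$ ($z{\left(X,G \right)} = \left(G + X^{2}\right) G = G \left(G + X^{2}\right)$)
$\frac{1}{L + z{\left(P{\left(11 \right)},I{\left(E \right)} \right)}} = \frac{1}{2745 + 17 \left(17 + 11^{2}\right)} = \frac{1}{2745 + 17 \left(17 + 121\right)} = \frac{1}{2745 + 17 \cdot 138} = \frac{1}{2745 + 2346} = \frac{1}{5091}$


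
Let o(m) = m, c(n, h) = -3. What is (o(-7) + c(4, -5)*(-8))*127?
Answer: 2159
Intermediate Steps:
(o(-7) + c(4, -5)*(-8))*127 = (-7 - 3*(-8))*127 = (-7 + 24)*127 = 17*127 = 2159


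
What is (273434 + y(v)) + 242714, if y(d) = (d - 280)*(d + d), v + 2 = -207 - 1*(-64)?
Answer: 639398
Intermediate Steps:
v = -145 (v = -2 + (-207 - 1*(-64)) = -2 + (-207 + 64) = -2 - 143 = -145)
y(d) = 2*d*(-280 + d) (y(d) = (-280 + d)*(2*d) = 2*d*(-280 + d))
(273434 + y(v)) + 242714 = (273434 + 2*(-145)*(-280 - 145)) + 242714 = (273434 + 2*(-145)*(-425)) + 242714 = (273434 + 123250) + 242714 = 396684 + 242714 = 639398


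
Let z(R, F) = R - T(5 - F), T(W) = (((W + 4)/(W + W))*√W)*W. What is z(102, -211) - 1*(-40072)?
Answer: 40174 - 660*√6 ≈ 38557.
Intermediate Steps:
T(W) = √W*(4 + W)/2 (T(W) = (((4 + W)/((2*W)))*√W)*W = (((4 + W)*(1/(2*W)))*√W)*W = (((4 + W)/(2*W))*√W)*W = ((4 + W)/(2*√W))*W = √W*(4 + W)/2)
z(R, F) = R - √(5 - F)*(9 - F)/2 (z(R, F) = R - √(5 - F)*(4 + (5 - F))/2 = R - √(5 - F)*(9 - F)/2)
z(102, -211) - 1*(-40072) = (102 + √(5 - 1*(-211))*(-9 - 211)/2) - 1*(-40072) = (102 + (½)*√(5 + 211)*(-220)) + 40072 = (102 + (½)*√216*(-220)) + 40072 = (102 + (½)*(6*√6)*(-220)) + 40072 = (102 - 660*√6) + 40072 = 40174 - 660*√6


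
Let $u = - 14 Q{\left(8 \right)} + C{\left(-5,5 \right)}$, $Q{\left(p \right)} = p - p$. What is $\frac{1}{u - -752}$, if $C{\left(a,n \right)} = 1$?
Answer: $\frac{1}{753} \approx 0.001328$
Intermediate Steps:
$Q{\left(p \right)} = 0$
$u = 1$ ($u = \left(-14\right) 0 + 1 = 0 + 1 = 1$)
$\frac{1}{u - -752} = \frac{1}{1 - -752} = \frac{1}{1 + 752} = \frac{1}{753}$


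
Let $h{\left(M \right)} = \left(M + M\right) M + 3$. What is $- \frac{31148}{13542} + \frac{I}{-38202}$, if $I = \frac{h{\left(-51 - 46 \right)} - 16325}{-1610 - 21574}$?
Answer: $- \frac{47894056132}{20822592231} \approx -2.3001$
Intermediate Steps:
$h{\left(M \right)} = 3 + 2 M^{2}$ ($h{\left(M \right)} = 2 M M + 3 = 2 M^{2} + 3 = 3 + 2 M^{2}$)
$I = - \frac{52}{483}$ ($I = \frac{\left(3 + 2 \left(-51 - 46\right)^{2}\right) - 16325}{-1610 - 21574} = \frac{\left(3 + 2 \left(-97\right)^{2}\right) - 16325}{-23184} = \left(\left(3 + 2 \cdot 9409\right) - 16325\right) \left(- \frac{1}{23184}\right) = \left(\left(3 + 18818\right) - 16325\right) \left(- \frac{1}{23184}\right) = \left(18821 - 16325\right) \left(- \frac{1}{23184}\right) = 2496 \left(- \frac{1}{23184}\right) = - \frac{52}{483} \approx -0.10766$)
$- \frac{31148}{13542} + \frac{I}{-38202} = - \frac{31148}{13542} - \frac{52}{483 \left(-38202\right)} = \left(-31148\right) \frac{1}{13542} - - \frac{26}{9225783} = - \frac{15574}{6771} + \frac{26}{9225783} = - \frac{47894056132}{20822592231}$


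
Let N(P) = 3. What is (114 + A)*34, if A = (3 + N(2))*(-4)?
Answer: 3060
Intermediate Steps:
A = -24 (A = (3 + 3)*(-4) = 6*(-4) = -24)
(114 + A)*34 = (114 - 24)*34 = 90*34 = 3060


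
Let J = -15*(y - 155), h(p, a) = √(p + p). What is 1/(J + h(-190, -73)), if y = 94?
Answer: 183/167521 - 2*I*√95/837605 ≈ 0.0010924 - 2.3273e-5*I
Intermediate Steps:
h(p, a) = √2*√p (h(p, a) = √(2*p) = √2*√p)
J = 915 (J = -15*(94 - 155) = -15*(-61) = 915)
1/(J + h(-190, -73)) = 1/(915 + √2*√(-190)) = 1/(915 + √2*(I*√190)) = 1/(915 + 2*I*√95)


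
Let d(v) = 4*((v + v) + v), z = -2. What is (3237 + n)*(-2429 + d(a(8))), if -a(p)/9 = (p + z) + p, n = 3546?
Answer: -26731803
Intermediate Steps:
a(p) = 18 - 18*p (a(p) = -9*((p - 2) + p) = -9*((-2 + p) + p) = -9*(-2 + 2*p) = 18 - 18*p)
d(v) = 12*v (d(v) = 4*(2*v + v) = 4*(3*v) = 12*v)
(3237 + n)*(-2429 + d(a(8))) = (3237 + 3546)*(-2429 + 12*(18 - 18*8)) = 6783*(-2429 + 12*(18 - 144)) = 6783*(-2429 + 12*(-126)) = 6783*(-2429 - 1512) = 6783*(-3941) = -26731803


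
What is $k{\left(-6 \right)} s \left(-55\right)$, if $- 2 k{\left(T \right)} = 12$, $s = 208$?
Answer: $68640$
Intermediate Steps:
$k{\left(T \right)} = -6$ ($k{\left(T \right)} = \left(- \frac{1}{2}\right) 12 = -6$)
$k{\left(-6 \right)} s \left(-55\right) = \left(-6\right) 208 \left(-55\right) = \left(-1248\right) \left(-55\right) = 68640$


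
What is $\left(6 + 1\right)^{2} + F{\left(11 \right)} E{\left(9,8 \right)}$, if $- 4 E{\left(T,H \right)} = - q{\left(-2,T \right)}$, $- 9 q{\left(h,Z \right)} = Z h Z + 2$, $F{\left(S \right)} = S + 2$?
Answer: $\frac{961}{9} \approx 106.78$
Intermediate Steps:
$F{\left(S \right)} = 2 + S$
$q{\left(h,Z \right)} = - \frac{2}{9} - \frac{h Z^{2}}{9}$ ($q{\left(h,Z \right)} = - \frac{Z h Z + 2}{9} = - \frac{h Z^{2} + 2}{9} = - \frac{2 + h Z^{2}}{9} = - \frac{2}{9} - \frac{h Z^{2}}{9}$)
$E{\left(T,H \right)} = - \frac{1}{18} + \frac{T^{2}}{18}$ ($E{\left(T,H \right)} = - \frac{\left(-1\right) \left(- \frac{2}{9} - - \frac{2 T^{2}}{9}\right)}{4} = - \frac{\left(-1\right) \left(- \frac{2}{9} + \frac{2 T^{2}}{9}\right)}{4} = - \frac{\frac{2}{9} - \frac{2 T^{2}}{9}}{4} = - \frac{1}{18} + \frac{T^{2}}{18}$)
$\left(6 + 1\right)^{2} + F{\left(11 \right)} E{\left(9,8 \right)} = \left(6 + 1\right)^{2} + \left(2 + 11\right) \left(- \frac{1}{18} + \frac{9^{2}}{18}\right) = 7^{2} + 13 \left(- \frac{1}{18} + \frac{1}{18} \cdot 81\right) = 49 + 13 \left(- \frac{1}{18} + \frac{9}{2}\right) = 49 + 13 \cdot \frac{40}{9} = 49 + \frac{520}{9} = \frac{961}{9}$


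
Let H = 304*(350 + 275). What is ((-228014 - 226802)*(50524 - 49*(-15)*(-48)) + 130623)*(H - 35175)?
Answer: -1073414804770825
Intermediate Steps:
H = 190000 (H = 304*625 = 190000)
((-228014 - 226802)*(50524 - 49*(-15)*(-48)) + 130623)*(H - 35175) = ((-228014 - 226802)*(50524 - 49*(-15)*(-48)) + 130623)*(190000 - 35175) = (-454816*(50524 + 735*(-48)) + 130623)*154825 = (-454816*(50524 - 35280) + 130623)*154825 = (-454816*15244 + 130623)*154825 = (-6933215104 + 130623)*154825 = -6933084481*154825 = -1073414804770825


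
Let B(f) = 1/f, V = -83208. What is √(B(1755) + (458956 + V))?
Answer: √128590359495/585 ≈ 612.98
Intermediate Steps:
√(B(1755) + (458956 + V)) = √(1/1755 + (458956 - 83208)) = √(1/1755 + 375748) = √(659437741/1755) = √128590359495/585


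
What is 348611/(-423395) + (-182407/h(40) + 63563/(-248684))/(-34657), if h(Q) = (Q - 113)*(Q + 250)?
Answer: -908928961135191091/1103588976055682060 ≈ -0.82361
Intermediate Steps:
h(Q) = (-113 + Q)*(250 + Q)
348611/(-423395) + (-182407/h(40) + 63563/(-248684))/(-34657) = 348611/(-423395) + (-182407/(-28250 + 40² + 137*40) + 63563/(-248684))/(-34657) = 348611*(-1/423395) + (-182407/(-28250 + 1600 + 5480) + 63563*(-1/248684))*(-1/34657) = -348611/423395 + (-182407/(-21170) - 63563/248684)*(-1/34657) = -348611/423395 + (-182407*(-1/21170) - 63563/248684)*(-1/34657) = -348611/423395 + (182407/21170 - 63563/248684)*(-1/34657) = -348611/423395 + (22008036839/2632320140)*(-1/34657) = -348611/423395 - 22008036839/91228319091980 = -908928961135191091/1103588976055682060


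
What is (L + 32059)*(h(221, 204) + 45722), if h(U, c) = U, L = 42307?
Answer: 3416597138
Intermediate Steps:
(L + 32059)*(h(221, 204) + 45722) = (42307 + 32059)*(221 + 45722) = 74366*45943 = 3416597138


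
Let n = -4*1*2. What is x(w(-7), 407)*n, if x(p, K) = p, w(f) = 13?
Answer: -104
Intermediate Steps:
n = -8 (n = -4*2 = -8)
x(w(-7), 407)*n = 13*(-8) = -104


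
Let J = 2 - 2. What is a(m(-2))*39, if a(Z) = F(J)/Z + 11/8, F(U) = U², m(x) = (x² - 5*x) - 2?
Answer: 429/8 ≈ 53.625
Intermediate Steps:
J = 0
m(x) = -2 + x² - 5*x
a(Z) = 11/8 (a(Z) = 0²/Z + 11/8 = 0/Z + 11*(⅛) = 0 + 11/8 = 11/8)
a(m(-2))*39 = (11/8)*39 = 429/8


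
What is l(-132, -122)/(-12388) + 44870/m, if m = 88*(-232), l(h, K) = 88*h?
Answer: -39837163/31614176 ≈ -1.2601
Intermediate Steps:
m = -20416
l(-132, -122)/(-12388) + 44870/m = (88*(-132))/(-12388) + 44870/(-20416) = -11616*(-1/12388) + 44870*(-1/20416) = 2904/3097 - 22435/10208 = -39837163/31614176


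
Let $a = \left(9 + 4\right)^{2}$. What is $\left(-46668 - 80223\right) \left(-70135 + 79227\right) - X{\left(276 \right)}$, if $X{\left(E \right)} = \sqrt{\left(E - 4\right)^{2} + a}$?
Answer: $-1153692972 - \sqrt{74153} \approx -1.1537 \cdot 10^{9}$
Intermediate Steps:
$a = 169$ ($a = 13^{2} = 169$)
$X{\left(E \right)} = \sqrt{169 + \left(-4 + E\right)^{2}}$ ($X{\left(E \right)} = \sqrt{\left(E - 4\right)^{2} + 169} = \sqrt{\left(-4 + E\right)^{2} + 169} = \sqrt{169 + \left(-4 + E\right)^{2}}$)
$\left(-46668 - 80223\right) \left(-70135 + 79227\right) - X{\left(276 \right)} = \left(-46668 - 80223\right) \left(-70135 + 79227\right) - \sqrt{169 + \left(-4 + 276\right)^{2}} = \left(-126891\right) 9092 - \sqrt{169 + 272^{2}} = -1153692972 - \sqrt{169 + 73984} = -1153692972 - \sqrt{74153}$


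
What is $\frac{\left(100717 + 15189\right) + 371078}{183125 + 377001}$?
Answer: $\frac{243492}{280063} \approx 0.86942$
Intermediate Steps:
$\frac{\left(100717 + 15189\right) + 371078}{183125 + 377001} = \frac{115906 + 371078}{560126} = 486984 \cdot \frac{1}{560126} = \frac{243492}{280063}$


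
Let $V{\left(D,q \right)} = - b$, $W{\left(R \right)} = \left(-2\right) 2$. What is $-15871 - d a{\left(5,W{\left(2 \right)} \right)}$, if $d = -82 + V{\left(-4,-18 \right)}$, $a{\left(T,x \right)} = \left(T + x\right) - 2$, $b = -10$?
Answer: $-15943$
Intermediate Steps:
$W{\left(R \right)} = -4$
$a{\left(T,x \right)} = -2 + T + x$
$V{\left(D,q \right)} = 10$ ($V{\left(D,q \right)} = \left(-1\right) \left(-10\right) = 10$)
$d = -72$ ($d = -82 + 10 = -72$)
$-15871 - d a{\left(5,W{\left(2 \right)} \right)} = -15871 - - 72 \left(-2 + 5 - 4\right) = -15871 - \left(-72\right) \left(-1\right) = -15871 - 72 = -15943$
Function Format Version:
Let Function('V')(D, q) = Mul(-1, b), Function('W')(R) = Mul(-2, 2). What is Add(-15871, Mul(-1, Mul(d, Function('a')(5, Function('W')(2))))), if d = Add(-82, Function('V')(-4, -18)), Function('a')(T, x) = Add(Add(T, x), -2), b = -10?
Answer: -15943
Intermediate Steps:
Function('W')(R) = -4
Function('a')(T, x) = Add(-2, T, x)
Function('V')(D, q) = 10 (Function('V')(D, q) = Mul(-1, -10) = 10)
d = -72 (d = Add(-82, 10) = -72)
Add(-15871, Mul(-1, Mul(d, Function('a')(5, Function('W')(2))))) = Add(-15871, Mul(-1, Mul(-72, Add(-2, 5, -4)))) = Add(-15871, Mul(-1, Mul(-72, -1))) = Add(-15871, Mul(-1, 72)) = Add(-15871, -72) = -15943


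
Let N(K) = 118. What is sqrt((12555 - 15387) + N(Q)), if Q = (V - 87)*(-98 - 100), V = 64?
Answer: I*sqrt(2714) ≈ 52.096*I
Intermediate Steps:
Q = 4554 (Q = (64 - 87)*(-98 - 100) = -23*(-198) = 4554)
sqrt((12555 - 15387) + N(Q)) = sqrt((12555 - 15387) + 118) = sqrt(-2832 + 118) = sqrt(-2714) = I*sqrt(2714)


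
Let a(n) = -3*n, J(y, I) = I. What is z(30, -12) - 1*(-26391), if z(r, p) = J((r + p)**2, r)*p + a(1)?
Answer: 26028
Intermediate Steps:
z(r, p) = -3 + p*r (z(r, p) = r*p - 3*1 = p*r - 3 = -3 + p*r)
z(30, -12) - 1*(-26391) = (-3 - 12*30) - 1*(-26391) = (-3 - 360) + 26391 = -363 + 26391 = 26028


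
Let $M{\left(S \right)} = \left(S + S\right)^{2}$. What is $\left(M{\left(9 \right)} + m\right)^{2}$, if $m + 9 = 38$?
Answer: $124609$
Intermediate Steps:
$m = 29$ ($m = -9 + 38 = 29$)
$M{\left(S \right)} = 4 S^{2}$ ($M{\left(S \right)} = \left(2 S\right)^{2} = 4 S^{2}$)
$\left(M{\left(9 \right)} + m\right)^{2} = \left(4 \cdot 9^{2} + 29\right)^{2} = \left(4 \cdot 81 + 29\right)^{2} = \left(324 + 29\right)^{2} = 353^{2} = 124609$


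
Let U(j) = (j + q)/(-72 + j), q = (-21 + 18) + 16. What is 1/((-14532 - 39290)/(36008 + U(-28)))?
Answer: -720163/1076440 ≈ -0.66902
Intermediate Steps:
q = 13 (q = -3 + 16 = 13)
U(j) = (13 + j)/(-72 + j) (U(j) = (j + 13)/(-72 + j) = (13 + j)/(-72 + j))
1/((-14532 - 39290)/(36008 + U(-28))) = 1/((-14532 - 39290)/(36008 + (13 - 28)/(-72 - 28))) = 1/(-53822/(36008 - 15/(-100))) = 1/(-53822/(36008 - 1/100*(-15))) = 1/(-53822/(36008 + 3/20)) = 1/(-53822/720163/20) = 1/(-53822*20/720163) = 1/(-1076440/720163) = -720163/1076440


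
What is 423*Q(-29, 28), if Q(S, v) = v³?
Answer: 9285696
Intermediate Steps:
423*Q(-29, 28) = 423*28³ = 423*21952 = 9285696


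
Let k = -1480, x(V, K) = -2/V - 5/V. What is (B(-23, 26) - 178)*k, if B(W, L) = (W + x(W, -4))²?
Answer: -263916560/529 ≈ -4.9890e+5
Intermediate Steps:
x(V, K) = -7/V
B(W, L) = (W - 7/W)²
(B(-23, 26) - 178)*k = ((-7 + (-23)²)²/(-23)² - 178)*(-1480) = ((-7 + 529)²/529 - 178)*(-1480) = ((1/529)*522² - 178)*(-1480) = ((1/529)*272484 - 178)*(-1480) = (272484/529 - 178)*(-1480) = (178322/529)*(-1480) = -263916560/529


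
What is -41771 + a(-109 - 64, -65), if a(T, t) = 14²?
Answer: -41575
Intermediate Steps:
a(T, t) = 196
-41771 + a(-109 - 64, -65) = -41771 + 196 = -41575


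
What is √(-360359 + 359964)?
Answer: I*√395 ≈ 19.875*I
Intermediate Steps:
√(-360359 + 359964) = √(-395) = I*√395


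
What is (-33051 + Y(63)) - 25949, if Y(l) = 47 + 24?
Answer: -58929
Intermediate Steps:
Y(l) = 71
(-33051 + Y(63)) - 25949 = (-33051 + 71) - 25949 = -32980 - 25949 = -58929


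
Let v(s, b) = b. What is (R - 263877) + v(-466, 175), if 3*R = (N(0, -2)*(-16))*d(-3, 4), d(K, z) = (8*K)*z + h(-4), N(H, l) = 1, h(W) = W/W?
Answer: -789586/3 ≈ -2.6320e+5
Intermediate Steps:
h(W) = 1
d(K, z) = 1 + 8*K*z (d(K, z) = (8*K)*z + 1 = 8*K*z + 1 = 1 + 8*K*z)
R = 1520/3 (R = ((1*(-16))*(1 + 8*(-3)*4))/3 = (-16*(1 - 96))/3 = (-16*(-95))/3 = (⅓)*1520 = 1520/3 ≈ 506.67)
(R - 263877) + v(-466, 175) = (1520/3 - 263877) + 175 = -790111/3 + 175 = -789586/3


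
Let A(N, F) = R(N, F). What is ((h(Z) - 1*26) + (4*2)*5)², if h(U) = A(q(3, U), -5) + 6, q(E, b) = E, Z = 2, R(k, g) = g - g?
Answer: 400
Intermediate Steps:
R(k, g) = 0
A(N, F) = 0
h(U) = 6 (h(U) = 0 + 6 = 6)
((h(Z) - 1*26) + (4*2)*5)² = ((6 - 1*26) + (4*2)*5)² = ((6 - 26) + 8*5)² = (-20 + 40)² = 20² = 400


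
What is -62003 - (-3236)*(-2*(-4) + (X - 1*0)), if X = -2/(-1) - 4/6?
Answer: -95401/3 ≈ -31800.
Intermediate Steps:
X = 4/3 (X = -2*(-1) - 4*⅙ = 2 - ⅔ = 4/3 ≈ 1.3333)
-62003 - (-3236)*(-2*(-4) + (X - 1*0)) = -62003 - (-3236)*(-2*(-4) + (4/3 - 1*0)) = -62003 - (-3236)*(8 + (4/3 + 0)) = -62003 - (-3236)*(8 + 4/3) = -62003 - (-3236)*28/3 = -62003 - 1*(-90608/3) = -62003 + 90608/3 = -95401/3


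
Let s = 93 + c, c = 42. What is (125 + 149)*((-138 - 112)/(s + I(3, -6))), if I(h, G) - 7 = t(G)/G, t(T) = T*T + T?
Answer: -500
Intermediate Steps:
t(T) = T + T**2 (t(T) = T**2 + T = T + T**2)
s = 135 (s = 93 + 42 = 135)
I(h, G) = 8 + G (I(h, G) = 7 + (G*(1 + G))/G = 7 + (1 + G) = 8 + G)
(125 + 149)*((-138 - 112)/(s + I(3, -6))) = (125 + 149)*((-138 - 112)/(135 + (8 - 6))) = 274*(-250/(135 + 2)) = 274*(-250/137) = -500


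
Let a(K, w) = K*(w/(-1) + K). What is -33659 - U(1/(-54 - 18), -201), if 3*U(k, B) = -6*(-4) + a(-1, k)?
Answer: -7272143/216 ≈ -33667.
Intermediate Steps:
a(K, w) = K*(K - w) (a(K, w) = K*(w*(-1) + K) = K*(-w + K) = K*(K - w))
U(k, B) = 25/3 + k/3 (U(k, B) = (-6*(-4) - (-1 - k))/3 = (24 + (1 + k))/3 = (25 + k)/3 = 25/3 + k/3)
-33659 - U(1/(-54 - 18), -201) = -33659 - (25/3 + 1/(3*(-54 - 18))) = -33659 - (25/3 + (⅓)/(-72)) = -33659 - (25/3 + (⅓)*(-1/72)) = -33659 - (25/3 - 1/216) = -33659 - 1*1799/216 = -33659 - 1799/216 = -7272143/216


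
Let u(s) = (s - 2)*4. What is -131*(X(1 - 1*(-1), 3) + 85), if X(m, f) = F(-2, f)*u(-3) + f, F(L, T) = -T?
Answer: -19388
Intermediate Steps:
u(s) = -8 + 4*s (u(s) = (-2 + s)*4 = -8 + 4*s)
X(m, f) = 21*f (X(m, f) = (-f)*(-8 + 4*(-3)) + f = (-f)*(-8 - 12) + f = -f*(-20) + f = 20*f + f = 21*f)
-131*(X(1 - 1*(-1), 3) + 85) = -131*(21*3 + 85) = -131*(63 + 85) = -131*148 = -19388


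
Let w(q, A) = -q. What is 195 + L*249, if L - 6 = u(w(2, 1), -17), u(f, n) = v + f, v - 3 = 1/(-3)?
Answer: 1855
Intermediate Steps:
v = 8/3 (v = 3 + 1/(-3) = 3 - 1/3 = 8/3 ≈ 2.6667)
u(f, n) = 8/3 + f
L = 20/3 (L = 6 + (8/3 - 1*2) = 6 + (8/3 - 2) = 6 + 2/3 = 20/3 ≈ 6.6667)
195 + L*249 = 195 + (20/3)*249 = 195 + 1660 = 1855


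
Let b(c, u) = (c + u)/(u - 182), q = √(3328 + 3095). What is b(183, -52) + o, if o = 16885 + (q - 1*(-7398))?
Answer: 5682091/234 + √6423 ≈ 24363.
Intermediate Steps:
q = √6423 ≈ 80.144
b(c, u) = (c + u)/(-182 + u)
o = 24283 + √6423 (o = 16885 + (√6423 - 1*(-7398)) = 16885 + (√6423 + 7398) = 16885 + (7398 + √6423) = 24283 + √6423 ≈ 24363.)
b(183, -52) + o = (183 - 52)/(-182 - 52) + (24283 + √6423) = 131/(-234) + (24283 + √6423) = -1/234*131 + (24283 + √6423) = -131/234 + (24283 + √6423) = 5682091/234 + √6423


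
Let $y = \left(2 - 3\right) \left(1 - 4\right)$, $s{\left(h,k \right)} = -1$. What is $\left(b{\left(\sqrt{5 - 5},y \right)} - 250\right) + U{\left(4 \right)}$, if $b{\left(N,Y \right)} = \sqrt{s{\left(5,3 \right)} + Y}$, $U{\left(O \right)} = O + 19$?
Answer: $-227 + \sqrt{2} \approx -225.59$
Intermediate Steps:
$U{\left(O \right)} = 19 + O$
$y = 3$ ($y = \left(-1\right) \left(-3\right) = 3$)
$b{\left(N,Y \right)} = \sqrt{-1 + Y}$
$\left(b{\left(\sqrt{5 - 5},y \right)} - 250\right) + U{\left(4 \right)} = \left(\sqrt{-1 + 3} - 250\right) + \left(19 + 4\right) = \left(\sqrt{2} - 250\right) + 23 = \left(-250 + \sqrt{2}\right) + 23 = -227 + \sqrt{2}$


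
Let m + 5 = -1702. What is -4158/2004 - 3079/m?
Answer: -154565/570138 ≈ -0.27110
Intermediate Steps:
m = -1707 (m = -5 - 1702 = -1707)
-4158/2004 - 3079/m = -4158/2004 - 3079/(-1707) = -4158*1/2004 - 3079*(-1/1707) = -693/334 + 3079/1707 = -154565/570138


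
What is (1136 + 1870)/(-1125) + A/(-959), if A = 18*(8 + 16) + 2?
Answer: -53508/17125 ≈ -3.1246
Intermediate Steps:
A = 434 (A = 18*24 + 2 = 432 + 2 = 434)
(1136 + 1870)/(-1125) + A/(-959) = (1136 + 1870)/(-1125) + 434/(-959) = 3006*(-1/1125) + 434*(-1/959) = -334/125 - 62/137 = -53508/17125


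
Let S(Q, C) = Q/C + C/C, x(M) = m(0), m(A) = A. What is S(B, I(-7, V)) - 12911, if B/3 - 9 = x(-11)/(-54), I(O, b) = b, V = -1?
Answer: -12937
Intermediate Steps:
x(M) = 0
B = 27 (B = 27 + 3*(0/(-54)) = 27 + 3*(0*(-1/54)) = 27 + 3*0 = 27 + 0 = 27)
S(Q, C) = 1 + Q/C (S(Q, C) = Q/C + 1 = 1 + Q/C)
S(B, I(-7, V)) - 12911 = (-1 + 27)/(-1) - 12911 = -1*26 - 12911 = -26 - 12911 = -12937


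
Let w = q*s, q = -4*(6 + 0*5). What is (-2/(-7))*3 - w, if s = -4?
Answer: -666/7 ≈ -95.143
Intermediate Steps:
q = -24 (q = -4*(6 + 0) = -4*6 = -24)
w = 96 (w = -24*(-4) = 96)
(-2/(-7))*3 - w = (-2/(-7))*3 - 1*96 = -⅐*(-2)*3 - 96 = (2/7)*3 - 96 = 6/7 - 96 = -666/7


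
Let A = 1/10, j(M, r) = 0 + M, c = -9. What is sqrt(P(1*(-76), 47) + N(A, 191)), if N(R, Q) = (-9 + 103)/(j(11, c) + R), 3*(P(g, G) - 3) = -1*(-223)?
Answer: 2*sqrt(264291)/111 ≈ 9.2629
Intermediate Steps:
P(g, G) = 232/3 (P(g, G) = 3 + (-1*(-223))/3 = 3 + (1/3)*223 = 3 + 223/3 = 232/3)
j(M, r) = M
A = 1/10 ≈ 0.10000
N(R, Q) = 94/(11 + R) (N(R, Q) = (-9 + 103)/(11 + R) = 94/(11 + R))
sqrt(P(1*(-76), 47) + N(A, 191)) = sqrt(232/3 + 94/(11 + 1/10)) = sqrt(232/3 + 94/(111/10)) = sqrt(232/3 + 94*(10/111)) = sqrt(232/3 + 940/111) = sqrt(9524/111) = 2*sqrt(264291)/111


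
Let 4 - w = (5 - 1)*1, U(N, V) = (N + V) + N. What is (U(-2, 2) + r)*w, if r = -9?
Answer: 0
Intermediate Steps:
U(N, V) = V + 2*N
w = 0 (w = 4 - (5 - 1) = 4 - 4 = 0)
(U(-2, 2) + r)*w = ((2 + 2*(-2)) - 9)*0 = ((2 - 4) - 9)*0 = (-2 - 9)*0 = -11*0 = 0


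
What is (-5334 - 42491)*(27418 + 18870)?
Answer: -2213723600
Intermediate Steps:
(-5334 - 42491)*(27418 + 18870) = -47825*46288 = -2213723600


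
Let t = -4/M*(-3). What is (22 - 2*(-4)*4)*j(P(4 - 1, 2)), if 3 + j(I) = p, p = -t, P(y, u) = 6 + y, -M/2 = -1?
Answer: -486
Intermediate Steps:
M = 2 (M = -2*(-1) = 2)
t = 6 (t = -4/2*(-3) = -4*½*(-3) = -2*(-3) = 6)
p = -6 (p = -1*6 = -6)
j(I) = -9 (j(I) = -3 - 6 = -9)
(22 - 2*(-4)*4)*j(P(4 - 1, 2)) = (22 - 2*(-4)*4)*(-9) = (22 + 8*4)*(-9) = (22 + 32)*(-9) = 54*(-9) = -486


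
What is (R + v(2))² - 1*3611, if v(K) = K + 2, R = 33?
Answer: -2242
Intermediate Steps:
v(K) = 2 + K
(R + v(2))² - 1*3611 = (33 + (2 + 2))² - 1*3611 = (33 + 4)² - 3611 = 37² - 3611 = 1369 - 3611 = -2242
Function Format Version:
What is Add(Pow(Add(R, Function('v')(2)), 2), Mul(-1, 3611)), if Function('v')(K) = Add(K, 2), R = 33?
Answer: -2242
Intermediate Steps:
Function('v')(K) = Add(2, K)
Add(Pow(Add(R, Function('v')(2)), 2), Mul(-1, 3611)) = Add(Pow(Add(33, Add(2, 2)), 2), Mul(-1, 3611)) = Add(Pow(Add(33, 4), 2), -3611) = Add(Pow(37, 2), -3611) = Add(1369, -3611) = -2242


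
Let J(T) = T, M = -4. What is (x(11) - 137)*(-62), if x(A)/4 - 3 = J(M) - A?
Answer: 11470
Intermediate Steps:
x(A) = -4 - 4*A (x(A) = 12 + 4*(-4 - A) = 12 + (-16 - 4*A) = -4 - 4*A)
(x(11) - 137)*(-62) = ((-4 - 4*11) - 137)*(-62) = ((-4 - 44) - 137)*(-62) = (-48 - 137)*(-62) = -185*(-62) = 11470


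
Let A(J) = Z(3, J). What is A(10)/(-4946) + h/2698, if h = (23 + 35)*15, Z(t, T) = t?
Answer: 2147463/6672154 ≈ 0.32185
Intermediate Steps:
A(J) = 3
h = 870 (h = 58*15 = 870)
A(10)/(-4946) + h/2698 = 3/(-4946) + 870/2698 = 3*(-1/4946) + 870*(1/2698) = -3/4946 + 435/1349 = 2147463/6672154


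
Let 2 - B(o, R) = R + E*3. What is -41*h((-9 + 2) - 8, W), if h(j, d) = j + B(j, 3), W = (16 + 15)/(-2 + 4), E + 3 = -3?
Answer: -82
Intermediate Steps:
E = -6 (E = -3 - 3 = -6)
W = 31/2 ≈ 15.500
B(o, R) = 20 - R (B(o, R) = 2 - (R - 6*3) = 2 - (R - 18) = 2 - (-18 + R) = 2 + (18 - R) = 20 - R)
h(j, d) = 17 + j (h(j, d) = j + (20 - 1*3) = j + (20 - 3) = j + 17 = 17 + j)
-41*h((-9 + 2) - 8, W) = -41*(17 + ((-9 + 2) - 8)) = -41*(17 + (-7 - 8)) = -41*(17 - 15) = -41*2 = -82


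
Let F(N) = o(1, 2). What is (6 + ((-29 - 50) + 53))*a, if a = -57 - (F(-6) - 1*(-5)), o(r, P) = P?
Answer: 1280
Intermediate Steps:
F(N) = 2
a = -64 (a = -57 - (2 - 1*(-5)) = -57 - (2 + 5) = -57 - 1*7 = -57 - 7 = -64)
(6 + ((-29 - 50) + 53))*a = (6 + ((-29 - 50) + 53))*(-64) = (6 + (-79 + 53))*(-64) = (6 - 26)*(-64) = -20*(-64) = 1280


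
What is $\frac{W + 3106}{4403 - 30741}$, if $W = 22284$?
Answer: $- \frac{12695}{13169} \approx -0.96401$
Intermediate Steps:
$\frac{W + 3106}{4403 - 30741} = \frac{22284 + 3106}{4403 - 30741} = \frac{25390}{-26338} = 25390 \left(- \frac{1}{26338}\right) = - \frac{12695}{13169}$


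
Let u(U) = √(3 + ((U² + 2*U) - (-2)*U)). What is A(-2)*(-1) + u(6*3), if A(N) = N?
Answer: 2 + √399 ≈ 21.975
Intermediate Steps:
u(U) = √(3 + U² + 4*U) (u(U) = √(3 + ((U² + 2*U) + 2*U)) = √(3 + (U² + 4*U)) = √(3 + U² + 4*U))
A(-2)*(-1) + u(6*3) = -2*(-1) + √(3 + (6*3)² + 4*(6*3)) = 2 + √(3 + 18² + 4*18) = 2 + √(3 + 324 + 72) = 2 + √399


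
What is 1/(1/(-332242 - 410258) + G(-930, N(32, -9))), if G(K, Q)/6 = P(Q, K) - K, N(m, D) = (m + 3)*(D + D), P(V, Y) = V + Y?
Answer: -742500/2806650001 ≈ -0.00026455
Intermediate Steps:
N(m, D) = 2*D*(3 + m) (N(m, D) = (3 + m)*(2*D) = 2*D*(3 + m))
G(K, Q) = 6*Q (G(K, Q) = 6*((Q + K) - K) = 6*((K + Q) - K) = 6*Q)
1/(1/(-332242 - 410258) + G(-930, N(32, -9))) = 1/(1/(-332242 - 410258) + 6*(2*(-9)*(3 + 32))) = 1/(1/(-742500) + 6*(2*(-9)*35)) = 1/(-1/742500 + 6*(-630)) = 1/(-1/742500 - 3780) = 1/(-2806650001/742500) = -742500/2806650001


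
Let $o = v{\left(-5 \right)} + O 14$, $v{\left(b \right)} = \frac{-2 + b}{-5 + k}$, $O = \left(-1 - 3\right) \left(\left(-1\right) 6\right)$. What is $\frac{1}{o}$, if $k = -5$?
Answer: $\frac{10}{3367} \approx 0.00297$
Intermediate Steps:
$O = 24$ ($O = \left(-4\right) \left(-6\right) = 24$)
$v{\left(b \right)} = \frac{1}{5} - \frac{b}{10}$ ($v{\left(b \right)} = \frac{-2 + b}{-5 - 5} = \frac{-2 + b}{-10} = \left(-2 + b\right) \left(- \frac{1}{10}\right) = \frac{1}{5} - \frac{b}{10}$)
$o = \frac{3367}{10}$ ($o = \left(\frac{1}{5} - - \frac{1}{2}\right) + 24 \cdot 14 = \left(\frac{1}{5} + \frac{1}{2}\right) + 336 = \frac{7}{10} + 336 = \frac{3367}{10} \approx 336.7$)
$\frac{1}{o} = \frac{1}{\frac{3367}{10}} = \frac{10}{3367}$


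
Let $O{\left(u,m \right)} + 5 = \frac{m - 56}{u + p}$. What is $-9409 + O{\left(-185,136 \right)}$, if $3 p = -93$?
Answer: $- \frac{254188}{27} \approx -9414.4$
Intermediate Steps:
$p = -31$ ($p = \frac{1}{3} \left(-93\right) = -31$)
$O{\left(u,m \right)} = -5 + \frac{-56 + m}{-31 + u}$ ($O{\left(u,m \right)} = -5 + \frac{m - 56}{u - 31} = -5 + \frac{-56 + m}{-31 + u}$)
$-9409 + O{\left(-185,136 \right)} = -9409 + \frac{99 + 136 - -925}{-31 - 185} = -9409 + \frac{99 + 136 + 925}{-216} = -9409 - \frac{145}{27} = - \frac{254188}{27}$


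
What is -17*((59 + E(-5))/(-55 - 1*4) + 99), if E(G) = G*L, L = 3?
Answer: -98549/59 ≈ -1670.3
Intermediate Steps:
E(G) = 3*G (E(G) = G*3 = 3*G)
-17*((59 + E(-5))/(-55 - 1*4) + 99) = -17*((59 + 3*(-5))/(-55 - 1*4) + 99) = -17*((59 - 15)/(-55 - 4) + 99) = -17*(44/(-59) + 99) = -17*(44*(-1/59) + 99) = -17*(-44/59 + 99) = -17*5797/59 = -98549/59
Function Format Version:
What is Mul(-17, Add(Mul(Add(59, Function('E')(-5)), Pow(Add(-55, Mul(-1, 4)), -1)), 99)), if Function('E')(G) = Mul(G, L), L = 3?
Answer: Rational(-98549, 59) ≈ -1670.3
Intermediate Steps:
Function('E')(G) = Mul(3, G) (Function('E')(G) = Mul(G, 3) = Mul(3, G))
Mul(-17, Add(Mul(Add(59, Function('E')(-5)), Pow(Add(-55, Mul(-1, 4)), -1)), 99)) = Mul(-17, Add(Mul(Add(59, Mul(3, -5)), Pow(Add(-55, Mul(-1, 4)), -1)), 99)) = Mul(-17, Add(Mul(Add(59, -15), Pow(Add(-55, -4), -1)), 99)) = Mul(-17, Add(Mul(44, Pow(-59, -1)), 99)) = Mul(-17, Add(Mul(44, Rational(-1, 59)), 99)) = Mul(-17, Add(Rational(-44, 59), 99)) = Mul(-17, Rational(5797, 59)) = Rational(-98549, 59)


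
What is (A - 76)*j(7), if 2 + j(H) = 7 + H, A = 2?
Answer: -888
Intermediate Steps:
j(H) = 5 + H (j(H) = -2 + (7 + H) = 5 + H)
(A - 76)*j(7) = (2 - 76)*(5 + 7) = -74*12 = -888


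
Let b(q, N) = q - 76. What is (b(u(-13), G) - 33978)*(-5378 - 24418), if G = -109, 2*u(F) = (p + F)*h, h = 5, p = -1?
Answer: 1015715844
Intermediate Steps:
u(F) = -5/2 + 5*F/2 (u(F) = ((-1 + F)*5)/2 = (-5 + 5*F)/2 = -5/2 + 5*F/2)
b(q, N) = -76 + q
(b(u(-13), G) - 33978)*(-5378 - 24418) = ((-76 + (-5/2 + (5/2)*(-13))) - 33978)*(-5378 - 24418) = ((-76 + (-5/2 - 65/2)) - 33978)*(-29796) = ((-76 - 35) - 33978)*(-29796) = (-111 - 33978)*(-29796) = -34089*(-29796) = 1015715844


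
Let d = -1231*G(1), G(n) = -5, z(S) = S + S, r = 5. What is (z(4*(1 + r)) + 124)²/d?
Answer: 29584/6155 ≈ 4.8065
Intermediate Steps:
z(S) = 2*S
d = 6155 (d = -1231*(-5) = 6155)
(z(4*(1 + r)) + 124)²/d = (2*(4*(1 + 5)) + 124)²/6155 = (2*(4*6) + 124)²*(1/6155) = (2*24 + 124)²*(1/6155) = (48 + 124)²*(1/6155) = 172²*(1/6155) = 29584*(1/6155) = 29584/6155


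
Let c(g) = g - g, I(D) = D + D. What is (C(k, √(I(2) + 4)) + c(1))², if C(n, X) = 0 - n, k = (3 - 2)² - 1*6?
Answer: 25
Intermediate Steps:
I(D) = 2*D
k = -5 (k = 1² - 6 = 1 - 6 = -5)
C(n, X) = -n
c(g) = 0
(C(k, √(I(2) + 4)) + c(1))² = (-1*(-5) + 0)² = (5 + 0)² = 5² = 25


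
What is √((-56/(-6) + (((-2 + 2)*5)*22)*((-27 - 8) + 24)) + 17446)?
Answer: √157098/3 ≈ 132.12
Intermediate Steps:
√((-56/(-6) + (((-2 + 2)*5)*22)*((-27 - 8) + 24)) + 17446) = √((-56*(-⅙) + ((0*5)*22)*(-35 + 24)) + 17446) = √((28/3 + (0*22)*(-11)) + 17446) = √((28/3 + 0*(-11)) + 17446) = √((28/3 + 0) + 17446) = √(28/3 + 17446) = √(52366/3) = √157098/3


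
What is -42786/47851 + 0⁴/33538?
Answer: -42786/47851 ≈ -0.89415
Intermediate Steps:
-42786/47851 + 0⁴/33538 = -42786*1/47851 + 0*(1/33538) = -42786/47851 + 0 = -42786/47851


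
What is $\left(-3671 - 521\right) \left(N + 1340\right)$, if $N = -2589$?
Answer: $5235808$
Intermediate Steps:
$\left(-3671 - 521\right) \left(N + 1340\right) = \left(-3671 - 521\right) \left(-2589 + 1340\right) = \left(-4192\right) \left(-1249\right) = 5235808$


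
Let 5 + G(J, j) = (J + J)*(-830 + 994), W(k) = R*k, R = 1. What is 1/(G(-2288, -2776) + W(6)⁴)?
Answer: -1/749173 ≈ -1.3348e-6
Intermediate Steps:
W(k) = k (W(k) = 1*k = k)
G(J, j) = -5 + 328*J (G(J, j) = -5 + (J + J)*(-830 + 994) = -5 + (2*J)*164 = -5 + 328*J)
1/(G(-2288, -2776) + W(6)⁴) = 1/((-5 + 328*(-2288)) + 6⁴) = 1/((-5 - 750464) + 1296) = 1/(-750469 + 1296) = 1/(-749173) = -1/749173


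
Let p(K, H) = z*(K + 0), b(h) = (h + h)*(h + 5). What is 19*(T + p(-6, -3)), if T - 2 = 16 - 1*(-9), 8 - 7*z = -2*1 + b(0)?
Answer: 2451/7 ≈ 350.14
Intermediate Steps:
b(h) = 2*h*(5 + h) (b(h) = (2*h)*(5 + h) = 2*h*(5 + h))
z = 10/7 (z = 8/7 - (-2*1 + 2*0*(5 + 0))/7 = 8/7 - (-2 + 2*0*5)/7 = 8/7 - (-2 + 0)/7 = 8/7 - ⅐*(-2) = 8/7 + 2/7 = 10/7 ≈ 1.4286)
T = 27 (T = 2 + (16 - 1*(-9)) = 2 + (16 + 9) = 2 + 25 = 27)
p(K, H) = 10*K/7 (p(K, H) = 10*(K + 0)/7 = 10*K/7)
19*(T + p(-6, -3)) = 19*(27 + (10/7)*(-6)) = 19*(27 - 60/7) = 19*(129/7) = 2451/7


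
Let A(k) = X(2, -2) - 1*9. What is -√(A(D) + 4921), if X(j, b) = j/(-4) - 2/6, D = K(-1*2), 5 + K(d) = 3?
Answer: -√176802/6 ≈ -70.080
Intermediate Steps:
K(d) = -2 (K(d) = -5 + 3 = -2)
D = -2
X(j, b) = -⅓ - j/4 (X(j, b) = j*(-¼) - 2*⅙ = -j/4 - ⅓ = -⅓ - j/4)
A(k) = -59/6 (A(k) = (-⅓ - ¼*2) - 1*9 = (-⅓ - ½) - 9 = -⅚ - 9 = -59/6)
-√(A(D) + 4921) = -√(-59/6 + 4921) = -√(29467/6) = -√176802/6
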